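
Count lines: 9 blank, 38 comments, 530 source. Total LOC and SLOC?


Total LOC = blank + comment + code
Total LOC = 9 + 38 + 530 = 577
SLOC (source only) = code = 530

Total LOC: 577, SLOC: 530


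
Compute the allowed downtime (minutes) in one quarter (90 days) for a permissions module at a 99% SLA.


Formula: allowed downtime = period * (100 - SLA) / 100
Period (quarter (90 days)) = 129600 minutes
Unavailability fraction = (100 - 99.0) / 100
Allowed downtime = 129600 * (100 - 99.0) / 100
Allowed downtime = 1296.0 minutes

1296.0 minutes


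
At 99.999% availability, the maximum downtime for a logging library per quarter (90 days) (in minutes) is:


Formula: allowed downtime = period * (100 - SLA) / 100
Period (quarter (90 days)) = 129600 minutes
Unavailability fraction = (100 - 99.999) / 100
Allowed downtime = 129600 * (100 - 99.999) / 100
Allowed downtime = 1.296 minutes

1.296 minutes


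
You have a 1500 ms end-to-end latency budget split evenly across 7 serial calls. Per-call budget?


Formula: per_stage = total_budget / stages
per_stage = 1500 / 7
per_stage = 214.29 ms

214.29 ms


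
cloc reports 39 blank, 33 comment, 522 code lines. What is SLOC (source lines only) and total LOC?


Total LOC = blank + comment + code
Total LOC = 39 + 33 + 522 = 594
SLOC (source only) = code = 522

Total LOC: 594, SLOC: 522


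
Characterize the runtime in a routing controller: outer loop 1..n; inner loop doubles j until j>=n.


Reasoning: linear outer times logarithmic inner
Complexity: O(n log n)

O(n log n)


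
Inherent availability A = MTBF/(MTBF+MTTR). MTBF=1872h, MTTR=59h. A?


Availability = MTBF / (MTBF + MTTR)
Availability = 1872 / (1872 + 59)
Availability = 1872 / 1931
Availability = 96.9446%

96.9446%


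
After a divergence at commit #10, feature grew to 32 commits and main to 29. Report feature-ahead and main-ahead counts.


Common ancestor: commit #10
feature commits after divergence: 32 - 10 = 22
main commits after divergence: 29 - 10 = 19
feature is 22 commits ahead of main
main is 19 commits ahead of feature

feature ahead: 22, main ahead: 19


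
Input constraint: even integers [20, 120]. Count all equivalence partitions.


Constraint: even integers in [20, 120]
Class 1: x < 20 — out-of-range invalid
Class 2: x in [20,120] but odd — wrong type invalid
Class 3: x in [20,120] and even — valid
Class 4: x > 120 — out-of-range invalid
Total equivalence classes: 4

4 equivalence classes


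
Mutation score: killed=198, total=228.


Mutation score = killed / total * 100
Mutation score = 198 / 228 * 100
Mutation score = 86.84%

86.84%


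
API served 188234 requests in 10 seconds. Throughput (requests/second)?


Formula: throughput = requests / seconds
throughput = 188234 / 10
throughput = 18823.4 requests/second

18823.4 requests/second


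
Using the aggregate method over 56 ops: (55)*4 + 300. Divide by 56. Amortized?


Formula: Amortized cost = Total cost / Operations
Total cost = (55 * 4) + (1 * 300)
Total cost = 220 + 300 = 520
Amortized = 520 / 56 = 9.2857

9.2857


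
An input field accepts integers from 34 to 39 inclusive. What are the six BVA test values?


Range: [34, 39]
Boundaries: just below min, min, min+1, max-1, max, just above max
Values: [33, 34, 35, 38, 39, 40]

[33, 34, 35, 38, 39, 40]


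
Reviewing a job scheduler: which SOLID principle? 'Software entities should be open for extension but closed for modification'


This describes the Open/Closed Principle (OCP)

Open/Closed Principle (OCP)


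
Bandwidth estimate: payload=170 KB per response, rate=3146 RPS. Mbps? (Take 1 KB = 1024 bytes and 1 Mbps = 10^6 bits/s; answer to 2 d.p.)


Formula: Mbps = payload_bytes * RPS * 8 / 1e6
Payload per request = 170 KB = 170 * 1024 = 174080 bytes
Total bytes/sec = 174080 * 3146 = 547655680
Total bits/sec = 547655680 * 8 = 4381245440
Mbps = 4381245440 / 1e6 = 4381.25

4381.25 Mbps


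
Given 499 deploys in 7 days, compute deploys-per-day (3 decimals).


Formula: deployments per day = releases / days
= 499 / 7
= 71.286 deploys/day
(equivalently, 499.0 deploys/week)

71.286 deploys/day


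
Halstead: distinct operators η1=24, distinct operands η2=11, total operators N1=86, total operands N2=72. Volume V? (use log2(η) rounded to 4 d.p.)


Formula: V = N * log2(η), where N = N1 + N2 and η = η1 + η2
η = 24 + 11 = 35
N = 86 + 72 = 158
log2(35) ≈ 5.1293
V = 158 * 5.1293 = 810.43

810.43


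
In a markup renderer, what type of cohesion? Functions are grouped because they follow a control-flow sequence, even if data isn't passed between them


Reasoning: Grouped by order of execution within a routine, not by data flow
Type: Procedural cohesion

Procedural cohesion


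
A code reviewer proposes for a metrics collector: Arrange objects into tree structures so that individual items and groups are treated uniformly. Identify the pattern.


This matches the Composite pattern

Composite


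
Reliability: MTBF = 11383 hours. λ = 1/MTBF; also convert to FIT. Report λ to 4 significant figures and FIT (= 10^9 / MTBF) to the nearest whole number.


Formula: λ = 1 / MTBF; FIT = λ × 1e9 = 1e9 / MTBF
λ = 1 / 11383 ≈ 8.785e-05 failures/hour
FIT = 1e9 / 11383 ≈ 87850 failures per 1e9 hours (nearest whole number)

λ = 8.785e-05 /h, FIT = 87850


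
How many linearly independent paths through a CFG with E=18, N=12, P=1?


Formula: V(G) = E - N + 2P
V(G) = 18 - 12 + 2*1
V(G) = 6 + 2
V(G) = 8

8


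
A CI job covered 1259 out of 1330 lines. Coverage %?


Coverage = covered / total * 100
Coverage = 1259 / 1330 * 100
Coverage = 94.66%

94.66%


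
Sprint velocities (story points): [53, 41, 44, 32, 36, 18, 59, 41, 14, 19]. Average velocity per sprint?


Formula: Avg velocity = Total points / Number of sprints
Points: [53, 41, 44, 32, 36, 18, 59, 41, 14, 19]
Sum = 53 + 41 + 44 + 32 + 36 + 18 + 59 + 41 + 14 + 19 = 357
Avg velocity = 357 / 10 = 35.7 points/sprint

35.7 points/sprint


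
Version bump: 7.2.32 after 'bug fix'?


Current: 7.2.32
Change category: 'bug fix' → patch bump
SemVer rule: patch bump → increment PATCH (MAJOR and MINOR unchanged)
New: 7.2.33

7.2.33


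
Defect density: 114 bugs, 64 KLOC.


Defect density = defects / KLOC
Defect density = 114 / 64
Defect density = 1.781 defects/KLOC

1.781 defects/KLOC


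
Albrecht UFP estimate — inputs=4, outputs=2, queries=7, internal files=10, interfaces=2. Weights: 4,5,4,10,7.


UFP = EI*4 + EO*5 + EQ*4 + ILF*10 + EIF*7
UFP = 4*4 + 2*5 + 7*4 + 10*10 + 2*7
UFP = 16 + 10 + 28 + 100 + 14
UFP = 168

168


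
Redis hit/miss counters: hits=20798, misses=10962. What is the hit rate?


Formula: hit rate = hits / (hits + misses) * 100
hit rate = 20798 / (20798 + 10962) * 100
hit rate = 20798 / 31760 * 100
hit rate = 65.48%

65.48%


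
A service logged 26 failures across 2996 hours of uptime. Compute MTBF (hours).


Formula: MTBF = Total operating time / Number of failures
MTBF = 2996 / 26
MTBF = 115.23 hours

115.23 hours


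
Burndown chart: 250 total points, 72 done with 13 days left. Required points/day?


Formula: Required rate = Remaining points / Days left
Remaining = 250 - 72 = 178 points
Required rate = 178 / 13 = 13.69 points/day

13.69 points/day


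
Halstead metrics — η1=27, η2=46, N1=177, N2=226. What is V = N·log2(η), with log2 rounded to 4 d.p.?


Formula: V = N * log2(η), where N = N1 + N2 and η = η1 + η2
η = 27 + 46 = 73
N = 177 + 226 = 403
log2(73) ≈ 6.1898
V = 403 * 6.1898 = 2494.49

2494.49


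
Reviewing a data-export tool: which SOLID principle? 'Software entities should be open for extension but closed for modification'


This describes the Open/Closed Principle (OCP)

Open/Closed Principle (OCP)


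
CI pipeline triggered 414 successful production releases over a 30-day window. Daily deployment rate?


Formula: deployments per day = releases / days
= 414 / 30
= 13.8 deploys/day
(equivalently, 96.6 deploys/week)

13.8 deploys/day


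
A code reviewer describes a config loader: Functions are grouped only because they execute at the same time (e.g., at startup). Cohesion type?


Reasoning: Related by timing only
Type: Temporal cohesion

Temporal cohesion


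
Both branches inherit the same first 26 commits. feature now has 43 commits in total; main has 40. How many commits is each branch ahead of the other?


Common ancestor: commit #26
feature commits after divergence: 43 - 26 = 17
main commits after divergence: 40 - 26 = 14
feature is 17 commits ahead of main
main is 14 commits ahead of feature

feature ahead: 17, main ahead: 14


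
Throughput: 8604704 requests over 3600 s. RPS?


Formula: throughput = requests / seconds
throughput = 8604704 / 3600
throughput = 2390.2 requests/second

2390.2 requests/second


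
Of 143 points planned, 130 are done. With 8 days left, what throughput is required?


Formula: Required rate = Remaining points / Days left
Remaining = 143 - 130 = 13 points
Required rate = 13 / 8 = 1.63 points/day

1.63 points/day


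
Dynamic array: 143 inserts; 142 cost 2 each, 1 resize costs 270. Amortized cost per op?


Formula: Amortized cost = Total cost / Operations
Total cost = (142 * 2) + (1 * 270)
Total cost = 284 + 270 = 554
Amortized = 554 / 143 = 3.8741

3.8741


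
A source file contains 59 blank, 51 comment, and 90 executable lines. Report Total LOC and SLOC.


Total LOC = blank + comment + code
Total LOC = 59 + 51 + 90 = 200
SLOC (source only) = code = 90

Total LOC: 200, SLOC: 90


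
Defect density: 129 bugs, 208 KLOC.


Defect density = defects / KLOC
Defect density = 129 / 208
Defect density = 0.62 defects/KLOC

0.62 defects/KLOC


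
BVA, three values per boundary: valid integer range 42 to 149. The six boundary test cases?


Range: [42, 149]
Boundaries: just below min, min, min+1, max-1, max, just above max
Values: [41, 42, 43, 148, 149, 150]

[41, 42, 43, 148, 149, 150]


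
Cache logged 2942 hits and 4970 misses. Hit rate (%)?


Formula: hit rate = hits / (hits + misses) * 100
hit rate = 2942 / (2942 + 4970) * 100
hit rate = 2942 / 7912 * 100
hit rate = 37.18%

37.18%


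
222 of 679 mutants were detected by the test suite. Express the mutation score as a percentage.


Mutation score = killed / total * 100
Mutation score = 222 / 679 * 100
Mutation score = 32.7%

32.7%


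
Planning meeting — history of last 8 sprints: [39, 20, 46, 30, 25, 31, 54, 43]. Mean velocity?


Formula: Avg velocity = Total points / Number of sprints
Points: [39, 20, 46, 30, 25, 31, 54, 43]
Sum = 39 + 20 + 46 + 30 + 25 + 31 + 54 + 43 = 288
Avg velocity = 288 / 8 = 36.0 points/sprint

36.0 points/sprint


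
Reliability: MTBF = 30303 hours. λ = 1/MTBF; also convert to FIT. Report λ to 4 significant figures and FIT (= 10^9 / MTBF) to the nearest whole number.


Formula: λ = 1 / MTBF; FIT = λ × 1e9 = 1e9 / MTBF
λ = 1 / 30303 ≈ 3.300e-05 failures/hour
FIT = 1e9 / 30303 ≈ 33000 failures per 1e9 hours (nearest whole number)

λ = 3.300e-05 /h, FIT = 33000


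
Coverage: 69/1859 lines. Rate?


Coverage = covered / total * 100
Coverage = 69 / 1859 * 100
Coverage = 3.71%

3.71%


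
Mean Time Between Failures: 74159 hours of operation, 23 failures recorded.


Formula: MTBF = Total operating time / Number of failures
MTBF = 74159 / 23
MTBF = 3224.3 hours

3224.3 hours


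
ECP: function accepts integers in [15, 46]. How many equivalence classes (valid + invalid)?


Valid range: [15, 46]
Class 1: x < 15 — invalid
Class 2: 15 ≤ x ≤ 46 — valid
Class 3: x > 46 — invalid
Total equivalence classes: 3

3 equivalence classes


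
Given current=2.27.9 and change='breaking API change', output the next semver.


Current: 2.27.9
Change category: 'breaking API change' → major bump
SemVer rule: major bump → increment MAJOR, reset MINOR and PATCH to 0
New: 3.0.0

3.0.0


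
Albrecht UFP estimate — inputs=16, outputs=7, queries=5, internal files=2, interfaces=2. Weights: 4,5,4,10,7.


UFP = EI*4 + EO*5 + EQ*4 + ILF*10 + EIF*7
UFP = 16*4 + 7*5 + 5*4 + 2*10 + 2*7
UFP = 64 + 35 + 20 + 20 + 14
UFP = 153

153


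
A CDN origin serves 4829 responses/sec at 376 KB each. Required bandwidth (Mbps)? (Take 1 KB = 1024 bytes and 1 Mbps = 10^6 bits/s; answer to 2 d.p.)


Formula: Mbps = payload_bytes * RPS * 8 / 1e6
Payload per request = 376 KB = 376 * 1024 = 385024 bytes
Total bytes/sec = 385024 * 4829 = 1859280896
Total bits/sec = 1859280896 * 8 = 14874247168
Mbps = 14874247168 / 1e6 = 14874.25

14874.25 Mbps


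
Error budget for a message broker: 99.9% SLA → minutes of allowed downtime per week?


Formula: allowed downtime = period * (100 - SLA) / 100
Period (week) = 10080 minutes
Unavailability fraction = (100 - 99.9) / 100
Allowed downtime = 10080 * (100 - 99.9) / 100
Allowed downtime = 10.08 minutes

10.08 minutes


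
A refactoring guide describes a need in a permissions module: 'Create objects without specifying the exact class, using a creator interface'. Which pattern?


This matches the Factory Method pattern

Factory Method


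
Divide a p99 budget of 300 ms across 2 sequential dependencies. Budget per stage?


Formula: per_stage = total_budget / stages
per_stage = 300 / 2
per_stage = 150.0 ms

150.0 ms


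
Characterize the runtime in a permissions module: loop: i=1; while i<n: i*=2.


Reasoning: i doubles each step so iterations are log2(n)
Complexity: O(log n)

O(log n)


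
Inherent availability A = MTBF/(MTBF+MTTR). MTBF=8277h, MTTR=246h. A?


Availability = MTBF / (MTBF + MTTR)
Availability = 8277 / (8277 + 246)
Availability = 8277 / 8523
Availability = 97.1137%

97.1137%


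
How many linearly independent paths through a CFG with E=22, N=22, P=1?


Formula: V(G) = E - N + 2P
V(G) = 22 - 22 + 2*1
V(G) = 0 + 2
V(G) = 2

2


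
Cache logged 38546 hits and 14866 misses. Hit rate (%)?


Formula: hit rate = hits / (hits + misses) * 100
hit rate = 38546 / (38546 + 14866) * 100
hit rate = 38546 / 53412 * 100
hit rate = 72.17%

72.17%


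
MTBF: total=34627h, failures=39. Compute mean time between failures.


Formula: MTBF = Total operating time / Number of failures
MTBF = 34627 / 39
MTBF = 887.87 hours

887.87 hours


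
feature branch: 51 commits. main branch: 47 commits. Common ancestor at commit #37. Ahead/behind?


Common ancestor: commit #37
feature commits after divergence: 51 - 37 = 14
main commits after divergence: 47 - 37 = 10
feature is 14 commits ahead of main
main is 10 commits ahead of feature

feature ahead: 14, main ahead: 10


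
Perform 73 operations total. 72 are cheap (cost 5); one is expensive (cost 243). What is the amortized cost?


Formula: Amortized cost = Total cost / Operations
Total cost = (72 * 5) + (1 * 243)
Total cost = 360 + 243 = 603
Amortized = 603 / 73 = 8.2603

8.2603


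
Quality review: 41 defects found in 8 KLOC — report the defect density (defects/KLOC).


Defect density = defects / KLOC
Defect density = 41 / 8
Defect density = 5.125 defects/KLOC

5.125 defects/KLOC


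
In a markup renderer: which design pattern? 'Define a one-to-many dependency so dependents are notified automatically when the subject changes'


This matches the Observer pattern

Observer


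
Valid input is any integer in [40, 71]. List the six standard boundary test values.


Range: [40, 71]
Boundaries: just below min, min, min+1, max-1, max, just above max
Values: [39, 40, 41, 70, 71, 72]

[39, 40, 41, 70, 71, 72]


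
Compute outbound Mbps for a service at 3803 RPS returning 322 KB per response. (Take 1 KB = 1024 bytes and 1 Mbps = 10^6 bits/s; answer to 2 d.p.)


Formula: Mbps = payload_bytes * RPS * 8 / 1e6
Payload per request = 322 KB = 322 * 1024 = 329728 bytes
Total bytes/sec = 329728 * 3803 = 1253955584
Total bits/sec = 1253955584 * 8 = 10031644672
Mbps = 10031644672 / 1e6 = 10031.64

10031.64 Mbps


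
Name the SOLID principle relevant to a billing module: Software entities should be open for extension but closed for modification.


This describes the Open/Closed Principle (OCP)

Open/Closed Principle (OCP)


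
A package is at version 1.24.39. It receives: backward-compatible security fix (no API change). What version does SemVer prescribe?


Current: 1.24.39
Change category: 'backward-compatible security fix (no API change)' → patch bump
SemVer rule: patch bump → increment PATCH (MAJOR and MINOR unchanged)
New: 1.24.40

1.24.40


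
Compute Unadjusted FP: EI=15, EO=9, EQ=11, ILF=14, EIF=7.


UFP = EI*4 + EO*5 + EQ*4 + ILF*10 + EIF*7
UFP = 15*4 + 9*5 + 11*4 + 14*10 + 7*7
UFP = 60 + 45 + 44 + 140 + 49
UFP = 338

338


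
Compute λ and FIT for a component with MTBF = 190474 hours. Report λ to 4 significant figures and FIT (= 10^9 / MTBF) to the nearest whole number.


Formula: λ = 1 / MTBF; FIT = λ × 1e9 = 1e9 / MTBF
λ = 1 / 190474 ≈ 5.250e-06 failures/hour
FIT = 1e9 / 190474 ≈ 5250 failures per 1e9 hours (nearest whole number)

λ = 5.250e-06 /h, FIT = 5250


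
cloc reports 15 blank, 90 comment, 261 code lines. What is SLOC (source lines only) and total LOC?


Total LOC = blank + comment + code
Total LOC = 15 + 90 + 261 = 366
SLOC (source only) = code = 261

Total LOC: 366, SLOC: 261


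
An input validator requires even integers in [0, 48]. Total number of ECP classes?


Constraint: even integers in [0, 48]
Class 1: x < 0 — out-of-range invalid
Class 2: x in [0,48] but odd — wrong type invalid
Class 3: x in [0,48] and even — valid
Class 4: x > 48 — out-of-range invalid
Total equivalence classes: 4

4 equivalence classes


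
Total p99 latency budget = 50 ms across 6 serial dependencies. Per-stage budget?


Formula: per_stage = total_budget / stages
per_stage = 50 / 6
per_stage = 8.33 ms

8.33 ms


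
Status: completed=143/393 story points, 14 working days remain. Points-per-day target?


Formula: Required rate = Remaining points / Days left
Remaining = 393 - 143 = 250 points
Required rate = 250 / 14 = 17.86 points/day

17.86 points/day


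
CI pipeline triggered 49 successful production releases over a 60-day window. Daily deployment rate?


Formula: deployments per day = releases / days
= 49 / 60
= 0.817 deploys/day
(equivalently, 5.72 deploys/week)

0.817 deploys/day


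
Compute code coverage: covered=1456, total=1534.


Coverage = covered / total * 100
Coverage = 1456 / 1534 * 100
Coverage = 94.92%

94.92%


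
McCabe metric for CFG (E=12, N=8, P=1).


Formula: V(G) = E - N + 2P
V(G) = 12 - 8 + 2*1
V(G) = 4 + 2
V(G) = 6

6


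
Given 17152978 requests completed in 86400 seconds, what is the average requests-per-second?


Formula: throughput = requests / seconds
throughput = 17152978 / 86400
throughput = 198.53 requests/second

198.53 requests/second


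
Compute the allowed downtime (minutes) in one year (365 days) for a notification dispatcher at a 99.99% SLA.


Formula: allowed downtime = period * (100 - SLA) / 100
Period (year (365 days)) = 525600 minutes
Unavailability fraction = (100 - 99.99) / 100
Allowed downtime = 525600 * (100 - 99.99) / 100
Allowed downtime = 52.56 minutes

52.56 minutes


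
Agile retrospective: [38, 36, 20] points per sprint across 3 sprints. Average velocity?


Formula: Avg velocity = Total points / Number of sprints
Points: [38, 36, 20]
Sum = 38 + 36 + 20 = 94
Avg velocity = 94 / 3 = 31.33 points/sprint

31.33 points/sprint


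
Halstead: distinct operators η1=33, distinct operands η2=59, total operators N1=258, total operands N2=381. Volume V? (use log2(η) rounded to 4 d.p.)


Formula: V = N * log2(η), where N = N1 + N2 and η = η1 + η2
η = 33 + 59 = 92
N = 258 + 381 = 639
log2(92) ≈ 6.5236
V = 639 * 6.5236 = 4168.58

4168.58


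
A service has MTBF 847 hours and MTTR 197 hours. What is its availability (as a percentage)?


Availability = MTBF / (MTBF + MTTR)
Availability = 847 / (847 + 197)
Availability = 847 / 1044
Availability = 81.1303%

81.1303%


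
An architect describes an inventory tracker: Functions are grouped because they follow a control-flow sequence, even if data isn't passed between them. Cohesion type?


Reasoning: Grouped by order of execution within a routine, not by data flow
Type: Procedural cohesion

Procedural cohesion


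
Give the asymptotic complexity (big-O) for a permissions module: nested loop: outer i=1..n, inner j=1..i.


Reasoning: triangle: n(n+1)/2 ~ n^2/2
Complexity: O(n^2)

O(n^2)


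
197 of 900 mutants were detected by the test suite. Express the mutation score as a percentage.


Mutation score = killed / total * 100
Mutation score = 197 / 900 * 100
Mutation score = 21.89%

21.89%


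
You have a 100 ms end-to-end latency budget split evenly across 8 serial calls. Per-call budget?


Formula: per_stage = total_budget / stages
per_stage = 100 / 8
per_stage = 12.5 ms

12.5 ms


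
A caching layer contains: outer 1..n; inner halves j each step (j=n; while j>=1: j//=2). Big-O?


Reasoning: n times log n
Complexity: O(n log n)

O(n log n)


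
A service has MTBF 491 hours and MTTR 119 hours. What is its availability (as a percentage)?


Availability = MTBF / (MTBF + MTTR)
Availability = 491 / (491 + 119)
Availability = 491 / 610
Availability = 80.4918%

80.4918%


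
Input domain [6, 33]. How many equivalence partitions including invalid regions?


Valid range: [6, 33]
Class 1: x < 6 — invalid
Class 2: 6 ≤ x ≤ 33 — valid
Class 3: x > 33 — invalid
Total equivalence classes: 3

3 equivalence classes


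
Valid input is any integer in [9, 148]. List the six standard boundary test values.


Range: [9, 148]
Boundaries: just below min, min, min+1, max-1, max, just above max
Values: [8, 9, 10, 147, 148, 149]

[8, 9, 10, 147, 148, 149]


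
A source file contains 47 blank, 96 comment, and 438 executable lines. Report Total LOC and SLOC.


Total LOC = blank + comment + code
Total LOC = 47 + 96 + 438 = 581
SLOC (source only) = code = 438

Total LOC: 581, SLOC: 438


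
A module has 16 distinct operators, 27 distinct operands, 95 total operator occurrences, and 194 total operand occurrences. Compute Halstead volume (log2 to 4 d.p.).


Formula: V = N * log2(η), where N = N1 + N2 and η = η1 + η2
η = 16 + 27 = 43
N = 95 + 194 = 289
log2(43) ≈ 5.4263
V = 289 * 5.4263 = 1568.20

1568.20


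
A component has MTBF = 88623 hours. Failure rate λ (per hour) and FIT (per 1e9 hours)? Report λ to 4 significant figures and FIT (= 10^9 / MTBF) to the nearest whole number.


Formula: λ = 1 / MTBF; FIT = λ × 1e9 = 1e9 / MTBF
λ = 1 / 88623 ≈ 1.128e-05 failures/hour
FIT = 1e9 / 88623 ≈ 11284 failures per 1e9 hours (nearest whole number)

λ = 1.128e-05 /h, FIT = 11284


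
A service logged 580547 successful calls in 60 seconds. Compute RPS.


Formula: throughput = requests / seconds
throughput = 580547 / 60
throughput = 9675.78 requests/second

9675.78 requests/second


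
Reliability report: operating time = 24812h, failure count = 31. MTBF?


Formula: MTBF = Total operating time / Number of failures
MTBF = 24812 / 31
MTBF = 800.39 hours

800.39 hours


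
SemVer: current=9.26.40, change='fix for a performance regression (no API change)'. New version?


Current: 9.26.40
Change category: 'fix for a performance regression (no API change)' → patch bump
SemVer rule: patch bump → increment PATCH (MAJOR and MINOR unchanged)
New: 9.26.41

9.26.41


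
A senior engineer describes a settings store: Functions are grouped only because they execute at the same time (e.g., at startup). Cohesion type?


Reasoning: Related by timing only
Type: Temporal cohesion

Temporal cohesion


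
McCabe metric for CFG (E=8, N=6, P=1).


Formula: V(G) = E - N + 2P
V(G) = 8 - 6 + 2*1
V(G) = 2 + 2
V(G) = 4

4


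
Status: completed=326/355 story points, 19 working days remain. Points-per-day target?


Formula: Required rate = Remaining points / Days left
Remaining = 355 - 326 = 29 points
Required rate = 29 / 19 = 1.53 points/day

1.53 points/day


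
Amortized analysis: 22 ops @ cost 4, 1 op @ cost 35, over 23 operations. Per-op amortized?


Formula: Amortized cost = Total cost / Operations
Total cost = (22 * 4) + (1 * 35)
Total cost = 88 + 35 = 123
Amortized = 123 / 23 = 5.3478

5.3478


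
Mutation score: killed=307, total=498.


Mutation score = killed / total * 100
Mutation score = 307 / 498 * 100
Mutation score = 61.65%

61.65%


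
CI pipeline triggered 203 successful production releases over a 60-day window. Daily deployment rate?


Formula: deployments per day = releases / days
= 203 / 60
= 3.383 deploys/day
(equivalently, 23.68 deploys/week)

3.383 deploys/day


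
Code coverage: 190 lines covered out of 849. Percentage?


Coverage = covered / total * 100
Coverage = 190 / 849 * 100
Coverage = 22.38%

22.38%


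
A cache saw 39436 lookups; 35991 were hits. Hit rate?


Formula: hit rate = hits / (hits + misses) * 100
hit rate = 35991 / (35991 + 3445) * 100
hit rate = 35991 / 39436 * 100
hit rate = 91.26%

91.26%


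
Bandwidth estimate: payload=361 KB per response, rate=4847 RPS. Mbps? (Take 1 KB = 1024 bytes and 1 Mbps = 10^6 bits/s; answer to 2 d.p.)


Formula: Mbps = payload_bytes * RPS * 8 / 1e6
Payload per request = 361 KB = 361 * 1024 = 369664 bytes
Total bytes/sec = 369664 * 4847 = 1791761408
Total bits/sec = 1791761408 * 8 = 14334091264
Mbps = 14334091264 / 1e6 = 14334.09

14334.09 Mbps


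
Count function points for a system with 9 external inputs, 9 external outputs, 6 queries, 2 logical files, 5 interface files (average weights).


UFP = EI*4 + EO*5 + EQ*4 + ILF*10 + EIF*7
UFP = 9*4 + 9*5 + 6*4 + 2*10 + 5*7
UFP = 36 + 45 + 24 + 20 + 35
UFP = 160

160


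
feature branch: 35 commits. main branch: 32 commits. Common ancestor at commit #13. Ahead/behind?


Common ancestor: commit #13
feature commits after divergence: 35 - 13 = 22
main commits after divergence: 32 - 13 = 19
feature is 22 commits ahead of main
main is 19 commits ahead of feature

feature ahead: 22, main ahead: 19


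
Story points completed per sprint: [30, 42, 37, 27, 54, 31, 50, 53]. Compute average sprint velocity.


Formula: Avg velocity = Total points / Number of sprints
Points: [30, 42, 37, 27, 54, 31, 50, 53]
Sum = 30 + 42 + 37 + 27 + 54 + 31 + 50 + 53 = 324
Avg velocity = 324 / 8 = 40.5 points/sprint

40.5 points/sprint


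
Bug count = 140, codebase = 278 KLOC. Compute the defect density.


Defect density = defects / KLOC
Defect density = 140 / 278
Defect density = 0.504 defects/KLOC

0.504 defects/KLOC


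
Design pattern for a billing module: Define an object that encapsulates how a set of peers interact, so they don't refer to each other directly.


This matches the Mediator pattern

Mediator


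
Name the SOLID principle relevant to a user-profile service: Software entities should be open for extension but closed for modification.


This describes the Open/Closed Principle (OCP)

Open/Closed Principle (OCP)


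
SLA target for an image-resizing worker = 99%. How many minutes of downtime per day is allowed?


Formula: allowed downtime = period * (100 - SLA) / 100
Period (day) = 1440 minutes
Unavailability fraction = (100 - 99.0) / 100
Allowed downtime = 1440 * (100 - 99.0) / 100
Allowed downtime = 14.4 minutes

14.4 minutes


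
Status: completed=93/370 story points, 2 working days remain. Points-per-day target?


Formula: Required rate = Remaining points / Days left
Remaining = 370 - 93 = 277 points
Required rate = 277 / 2 = 138.5 points/day

138.5 points/day


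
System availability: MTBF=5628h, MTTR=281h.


Availability = MTBF / (MTBF + MTTR)
Availability = 5628 / (5628 + 281)
Availability = 5628 / 5909
Availability = 95.2445%

95.2445%


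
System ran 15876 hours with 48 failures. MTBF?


Formula: MTBF = Total operating time / Number of failures
MTBF = 15876 / 48
MTBF = 330.75 hours

330.75 hours


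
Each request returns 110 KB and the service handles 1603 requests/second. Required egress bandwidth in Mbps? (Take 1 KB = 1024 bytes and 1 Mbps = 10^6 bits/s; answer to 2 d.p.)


Formula: Mbps = payload_bytes * RPS * 8 / 1e6
Payload per request = 110 KB = 110 * 1024 = 112640 bytes
Total bytes/sec = 112640 * 1603 = 180561920
Total bits/sec = 180561920 * 8 = 1444495360
Mbps = 1444495360 / 1e6 = 1444.5

1444.5 Mbps


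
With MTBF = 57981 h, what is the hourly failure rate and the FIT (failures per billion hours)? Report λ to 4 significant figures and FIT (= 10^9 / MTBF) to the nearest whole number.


Formula: λ = 1 / MTBF; FIT = λ × 1e9 = 1e9 / MTBF
λ = 1 / 57981 ≈ 1.725e-05 failures/hour
FIT = 1e9 / 57981 ≈ 17247 failures per 1e9 hours (nearest whole number)

λ = 1.725e-05 /h, FIT = 17247


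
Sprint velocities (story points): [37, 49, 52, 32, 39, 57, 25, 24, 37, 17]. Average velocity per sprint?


Formula: Avg velocity = Total points / Number of sprints
Points: [37, 49, 52, 32, 39, 57, 25, 24, 37, 17]
Sum = 37 + 49 + 52 + 32 + 39 + 57 + 25 + 24 + 37 + 17 = 369
Avg velocity = 369 / 10 = 36.9 points/sprint

36.9 points/sprint


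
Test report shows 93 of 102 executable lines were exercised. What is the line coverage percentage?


Coverage = covered / total * 100
Coverage = 93 / 102 * 100
Coverage = 91.18%

91.18%


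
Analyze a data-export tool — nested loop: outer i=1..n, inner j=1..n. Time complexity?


Reasoning: n iterations times n iterations
Complexity: O(n^2)

O(n^2)


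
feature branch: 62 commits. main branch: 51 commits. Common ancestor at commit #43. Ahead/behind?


Common ancestor: commit #43
feature commits after divergence: 62 - 43 = 19
main commits after divergence: 51 - 43 = 8
feature is 19 commits ahead of main
main is 8 commits ahead of feature

feature ahead: 19, main ahead: 8


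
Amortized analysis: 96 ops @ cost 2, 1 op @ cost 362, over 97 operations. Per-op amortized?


Formula: Amortized cost = Total cost / Operations
Total cost = (96 * 2) + (1 * 362)
Total cost = 192 + 362 = 554
Amortized = 554 / 97 = 5.7113

5.7113


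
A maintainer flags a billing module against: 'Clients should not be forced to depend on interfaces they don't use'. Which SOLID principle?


This describes the Interface Segregation Principle (ISP)

Interface Segregation Principle (ISP)


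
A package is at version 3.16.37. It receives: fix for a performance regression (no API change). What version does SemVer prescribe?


Current: 3.16.37
Change category: 'fix for a performance regression (no API change)' → patch bump
SemVer rule: patch bump → increment PATCH (MAJOR and MINOR unchanged)
New: 3.16.38

3.16.38


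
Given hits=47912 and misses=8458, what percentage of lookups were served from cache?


Formula: hit rate = hits / (hits + misses) * 100
hit rate = 47912 / (47912 + 8458) * 100
hit rate = 47912 / 56370 * 100
hit rate = 85.0%

85.0%


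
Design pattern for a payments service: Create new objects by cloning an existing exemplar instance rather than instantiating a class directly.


This matches the Prototype pattern

Prototype


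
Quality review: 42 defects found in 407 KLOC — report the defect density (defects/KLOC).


Defect density = defects / KLOC
Defect density = 42 / 407
Defect density = 0.103 defects/KLOC

0.103 defects/KLOC


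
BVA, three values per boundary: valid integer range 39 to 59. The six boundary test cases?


Range: [39, 59]
Boundaries: just below min, min, min+1, max-1, max, just above max
Values: [38, 39, 40, 58, 59, 60]

[38, 39, 40, 58, 59, 60]


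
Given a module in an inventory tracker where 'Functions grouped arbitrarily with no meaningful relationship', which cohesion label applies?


Reasoning: Worst: random grouping
Type: Coincidental cohesion

Coincidental cohesion


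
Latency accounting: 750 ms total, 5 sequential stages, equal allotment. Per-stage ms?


Formula: per_stage = total_budget / stages
per_stage = 750 / 5
per_stage = 150.0 ms

150.0 ms


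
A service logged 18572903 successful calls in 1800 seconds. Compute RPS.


Formula: throughput = requests / seconds
throughput = 18572903 / 1800
throughput = 10318.28 requests/second

10318.28 requests/second


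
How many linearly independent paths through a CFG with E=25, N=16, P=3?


Formula: V(G) = E - N + 2P
V(G) = 25 - 16 + 2*3
V(G) = 9 + 6
V(G) = 15

15


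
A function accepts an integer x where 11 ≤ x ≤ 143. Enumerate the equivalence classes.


Valid range: [11, 143]
Class 1: x < 11 — invalid
Class 2: 11 ≤ x ≤ 143 — valid
Class 3: x > 143 — invalid
Total equivalence classes: 3

3 equivalence classes


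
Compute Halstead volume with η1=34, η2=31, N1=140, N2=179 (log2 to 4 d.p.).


Formula: V = N * log2(η), where N = N1 + N2 and η = η1 + η2
η = 34 + 31 = 65
N = 140 + 179 = 319
log2(65) ≈ 6.0224
V = 319 * 6.0224 = 1921.15

1921.15


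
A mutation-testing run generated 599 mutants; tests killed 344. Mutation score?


Mutation score = killed / total * 100
Mutation score = 344 / 599 * 100
Mutation score = 57.43%

57.43%


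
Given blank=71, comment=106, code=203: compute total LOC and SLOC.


Total LOC = blank + comment + code
Total LOC = 71 + 106 + 203 = 380
SLOC (source only) = code = 203

Total LOC: 380, SLOC: 203


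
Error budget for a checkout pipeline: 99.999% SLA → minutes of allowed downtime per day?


Formula: allowed downtime = period * (100 - SLA) / 100
Period (day) = 1440 minutes
Unavailability fraction = (100 - 99.999) / 100
Allowed downtime = 1440 * (100 - 99.999) / 100
Allowed downtime = 0.0144 minutes

0.0144 minutes


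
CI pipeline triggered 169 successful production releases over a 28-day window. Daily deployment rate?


Formula: deployments per day = releases / days
= 169 / 28
= 6.036 deploys/day
(equivalently, 42.25 deploys/week)

6.036 deploys/day


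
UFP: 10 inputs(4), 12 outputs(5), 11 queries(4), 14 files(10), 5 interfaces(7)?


UFP = EI*4 + EO*5 + EQ*4 + ILF*10 + EIF*7
UFP = 10*4 + 12*5 + 11*4 + 14*10 + 5*7
UFP = 40 + 60 + 44 + 140 + 35
UFP = 319

319


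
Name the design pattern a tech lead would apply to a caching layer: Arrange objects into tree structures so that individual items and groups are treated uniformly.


This matches the Composite pattern

Composite


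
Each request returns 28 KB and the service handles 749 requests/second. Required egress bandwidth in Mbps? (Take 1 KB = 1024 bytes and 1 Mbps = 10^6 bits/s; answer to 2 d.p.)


Formula: Mbps = payload_bytes * RPS * 8 / 1e6
Payload per request = 28 KB = 28 * 1024 = 28672 bytes
Total bytes/sec = 28672 * 749 = 21475328
Total bits/sec = 21475328 * 8 = 171802624
Mbps = 171802624 / 1e6 = 171.8

171.8 Mbps


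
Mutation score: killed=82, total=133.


Mutation score = killed / total * 100
Mutation score = 82 / 133 * 100
Mutation score = 61.65%

61.65%


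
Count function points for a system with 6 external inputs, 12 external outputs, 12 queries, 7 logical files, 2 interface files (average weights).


UFP = EI*4 + EO*5 + EQ*4 + ILF*10 + EIF*7
UFP = 6*4 + 12*5 + 12*4 + 7*10 + 2*7
UFP = 24 + 60 + 48 + 70 + 14
UFP = 216

216


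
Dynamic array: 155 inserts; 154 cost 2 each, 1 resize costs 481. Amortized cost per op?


Formula: Amortized cost = Total cost / Operations
Total cost = (154 * 2) + (1 * 481)
Total cost = 308 + 481 = 789
Amortized = 789 / 155 = 5.0903

5.0903


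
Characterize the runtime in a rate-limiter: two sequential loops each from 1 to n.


Reasoning: sequential dominates: O(n) + O(n) = O(n)
Complexity: O(n)

O(n)


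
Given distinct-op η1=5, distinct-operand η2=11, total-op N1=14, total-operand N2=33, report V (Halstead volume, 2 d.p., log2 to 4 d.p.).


Formula: V = N * log2(η), where N = N1 + N2 and η = η1 + η2
η = 5 + 11 = 16
N = 14 + 33 = 47
log2(16) ≈ 4.0000
V = 47 * 4.0000 = 188.00

188.00


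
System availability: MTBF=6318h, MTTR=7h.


Availability = MTBF / (MTBF + MTTR)
Availability = 6318 / (6318 + 7)
Availability = 6318 / 6325
Availability = 99.8893%

99.8893%


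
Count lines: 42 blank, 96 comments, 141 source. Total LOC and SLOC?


Total LOC = blank + comment + code
Total LOC = 42 + 96 + 141 = 279
SLOC (source only) = code = 141

Total LOC: 279, SLOC: 141


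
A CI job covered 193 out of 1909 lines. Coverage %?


Coverage = covered / total * 100
Coverage = 193 / 1909 * 100
Coverage = 10.11%

10.11%


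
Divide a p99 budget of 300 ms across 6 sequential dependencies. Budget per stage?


Formula: per_stage = total_budget / stages
per_stage = 300 / 6
per_stage = 50.0 ms

50.0 ms


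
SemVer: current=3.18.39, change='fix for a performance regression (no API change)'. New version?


Current: 3.18.39
Change category: 'fix for a performance regression (no API change)' → patch bump
SemVer rule: patch bump → increment PATCH (MAJOR and MINOR unchanged)
New: 3.18.40

3.18.40


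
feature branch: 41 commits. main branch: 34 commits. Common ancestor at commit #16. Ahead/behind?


Common ancestor: commit #16
feature commits after divergence: 41 - 16 = 25
main commits after divergence: 34 - 16 = 18
feature is 25 commits ahead of main
main is 18 commits ahead of feature

feature ahead: 25, main ahead: 18


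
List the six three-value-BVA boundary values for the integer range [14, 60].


Range: [14, 60]
Boundaries: just below min, min, min+1, max-1, max, just above max
Values: [13, 14, 15, 59, 60, 61]

[13, 14, 15, 59, 60, 61]


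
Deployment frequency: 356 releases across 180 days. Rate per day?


Formula: deployments per day = releases / days
= 356 / 180
= 1.978 deploys/day
(equivalently, 13.84 deploys/week)

1.978 deploys/day


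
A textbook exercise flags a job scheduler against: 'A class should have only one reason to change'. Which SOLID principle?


This describes the Single Responsibility Principle (SRP)

Single Responsibility Principle (SRP)


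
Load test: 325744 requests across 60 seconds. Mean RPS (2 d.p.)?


Formula: throughput = requests / seconds
throughput = 325744 / 60
throughput = 5429.07 requests/second

5429.07 requests/second


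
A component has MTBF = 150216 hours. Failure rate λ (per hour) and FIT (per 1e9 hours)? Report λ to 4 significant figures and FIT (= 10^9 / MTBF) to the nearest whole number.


Formula: λ = 1 / MTBF; FIT = λ × 1e9 = 1e9 / MTBF
λ = 1 / 150216 ≈ 6.657e-06 failures/hour
FIT = 1e9 / 150216 ≈ 6657 failures per 1e9 hours (nearest whole number)

λ = 6.657e-06 /h, FIT = 6657


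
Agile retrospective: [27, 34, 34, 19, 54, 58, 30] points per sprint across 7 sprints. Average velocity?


Formula: Avg velocity = Total points / Number of sprints
Points: [27, 34, 34, 19, 54, 58, 30]
Sum = 27 + 34 + 34 + 19 + 54 + 58 + 30 = 256
Avg velocity = 256 / 7 = 36.57 points/sprint

36.57 points/sprint


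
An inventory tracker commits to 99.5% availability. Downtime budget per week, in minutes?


Formula: allowed downtime = period * (100 - SLA) / 100
Period (week) = 10080 minutes
Unavailability fraction = (100 - 99.5) / 100
Allowed downtime = 10080 * (100 - 99.5) / 100
Allowed downtime = 50.4 minutes

50.4 minutes


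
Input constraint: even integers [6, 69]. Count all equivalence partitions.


Constraint: even integers in [6, 69]
Class 1: x < 6 — out-of-range invalid
Class 2: x in [6,69] but odd — wrong type invalid
Class 3: x in [6,69] and even — valid
Class 4: x > 69 — out-of-range invalid
Total equivalence classes: 4

4 equivalence classes


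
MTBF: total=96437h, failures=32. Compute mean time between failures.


Formula: MTBF = Total operating time / Number of failures
MTBF = 96437 / 32
MTBF = 3013.66 hours

3013.66 hours
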